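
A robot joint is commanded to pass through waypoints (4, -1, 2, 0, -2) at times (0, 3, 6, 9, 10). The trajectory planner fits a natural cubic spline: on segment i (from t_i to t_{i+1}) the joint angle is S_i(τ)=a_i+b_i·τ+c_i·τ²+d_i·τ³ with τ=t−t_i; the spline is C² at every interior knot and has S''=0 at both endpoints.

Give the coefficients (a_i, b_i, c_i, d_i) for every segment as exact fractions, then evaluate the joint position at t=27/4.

Δ: Δ0=-5/3, Δ1=1, Δ2=-2/3, Δ3=-2
row 1: diag=12, rhs=16; c'=1/4, d'=4/3
row 2: denom=12−3·1/4=45/4; d'=(-10−3·4/3)/(45/4)=-56/45
row 3: denom=8−3·4/15=36/5; d'=(-8−3·-56/45)/(36/5)=-16/27
back: M3=-16/27
back: M2=-56/45−4/15·-16/27=-88/81
back: M1=4/3−1/4·-88/81=130/81
M: M0=0, M1=130/81, M2=-88/81, M3=-16/27, M4=0
seg 0: a=4, c=M0/2=0, d=(M1−M0)/(6·3)=65/729, b=Δ0−h0·(2M0+M1)/6=-200/81
seg 1: a=-1, c=M1/2=65/81, d=(M2−M1)/(6·3)=-109/729, b=Δ1−h1·(2M1+M2)/6=-5/81
seg 2: a=2, c=M2/2=-44/81, d=(M3−M2)/(6·3)=20/729, b=Δ2−h2·(2M2+M3)/6=58/81
seg 3: a=0, c=M3/2=-8/27, d=(M4−M3)/(6·1)=8/81, b=Δ3−h3·(2M3+M4)/6=-146/81
t_q=27/4 → seg 2, τ=3/4; S=2+58/81·τ+-44/81·τ²+20/729·τ³=323/144

  seg 0: a=4 b=-200/81 c=0 d=65/729
  seg 1: a=-1 b=-5/81 c=65/81 d=-109/729
  seg 2: a=2 b=58/81 c=-44/81 d=20/729
  seg 3: a=0 b=-146/81 c=-8/27 d=8/81
S(27/4) = 323/144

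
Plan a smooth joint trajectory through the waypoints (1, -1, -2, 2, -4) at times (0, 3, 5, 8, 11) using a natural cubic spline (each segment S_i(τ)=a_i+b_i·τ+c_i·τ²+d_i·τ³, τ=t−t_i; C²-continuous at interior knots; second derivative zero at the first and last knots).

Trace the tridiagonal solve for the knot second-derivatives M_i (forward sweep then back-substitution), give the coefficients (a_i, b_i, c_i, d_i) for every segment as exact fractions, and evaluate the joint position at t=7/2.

  seg 0: a=1 b=-127/236 c=0 d=-91/6372
  seg 1: a=-1 b=-109/118 c=-91/708 d=241/1416
  seg 2: a=-2 b=107/177 c=158/177 d=-115/531
  seg 3: a=2 b=20/177 c=-187/177 d=187/1593
S(7/2) = -5561/3776

Δ: Δ0=-2/3, Δ1=-1/2, Δ2=4/3, Δ3=-2
row 1: diag=10, rhs=1; c'=1/5, d'=1/10
row 2: denom=10−2·1/5=48/5; d'=(11−2·1/10)/(48/5)=9/8
row 3: denom=12−3·5/16=177/16; d'=(-20−3·9/8)/(177/16)=-374/177
back: M3=-374/177
back: M2=9/8−5/16·-374/177=316/177
back: M1=1/10−1/5·316/177=-91/354
M: M0=0, M1=-91/354, M2=316/177, M3=-374/177, M4=0
seg 0: a=1, c=M0/2=0, d=(M1−M0)/(6·3)=-91/6372, b=Δ0−h0·(2M0+M1)/6=-127/236
seg 1: a=-1, c=M1/2=-91/708, d=(M2−M1)/(6·2)=241/1416, b=Δ1−h1·(2M1+M2)/6=-109/118
seg 2: a=-2, c=M2/2=158/177, d=(M3−M2)/(6·3)=-115/531, b=Δ2−h2·(2M2+M3)/6=107/177
seg 3: a=2, c=M3/2=-187/177, d=(M4−M3)/(6·3)=187/1593, b=Δ3−h3·(2M3+M4)/6=20/177
t_q=7/2 → seg 1, τ=1/2; S=-1+-109/118·τ+-91/708·τ²+241/1416·τ³=-5561/3776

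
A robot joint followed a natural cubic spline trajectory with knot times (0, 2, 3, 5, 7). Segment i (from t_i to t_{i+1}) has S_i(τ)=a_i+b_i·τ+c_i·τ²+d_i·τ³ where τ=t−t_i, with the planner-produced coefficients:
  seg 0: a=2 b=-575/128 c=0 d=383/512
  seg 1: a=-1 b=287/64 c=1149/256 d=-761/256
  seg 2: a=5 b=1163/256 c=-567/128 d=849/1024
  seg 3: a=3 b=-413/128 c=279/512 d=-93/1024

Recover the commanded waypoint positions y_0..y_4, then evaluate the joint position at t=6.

y_0 = S_0(0) = a_0 = 2
y_1 = S_1(0) = a_1 = -1
y_2 = S_2(0) = a_2 = 5
y_3 = S_3(0) = a_3 = 3
y_4 = S_3(2) = -2
t_q=6 is in segment 3 (τ=1); S_3(τ)=233/1024

y_0=2 y_1=-1 y_2=5 y_3=3 y_4=-2
S(6) = 233/1024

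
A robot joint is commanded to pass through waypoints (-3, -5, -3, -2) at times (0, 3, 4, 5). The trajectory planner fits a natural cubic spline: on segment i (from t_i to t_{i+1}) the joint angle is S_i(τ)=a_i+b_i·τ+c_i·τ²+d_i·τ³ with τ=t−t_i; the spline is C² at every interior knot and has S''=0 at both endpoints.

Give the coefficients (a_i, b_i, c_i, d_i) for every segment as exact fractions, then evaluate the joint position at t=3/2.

Δ: Δ0=-2/3, Δ1=2, Δ2=1
row 1: diag=8, rhs=16; c'=1/8, d'=2
row 2: denom=4−1·1/8=31/8; d'=(-6−1·2)/(31/8)=-64/31
back: M2=-64/31
back: M1=2−1/8·-64/31=70/31
M: M0=0, M1=70/31, M2=-64/31, M3=0
seg 0: a=-3, c=M0/2=0, d=(M1−M0)/(6·3)=35/279, b=Δ0−h0·(2M0+M1)/6=-167/93
seg 1: a=-5, c=M1/2=35/31, d=(M2−M1)/(6·1)=-67/93, b=Δ1−h1·(2M1+M2)/6=148/93
seg 2: a=-3, c=M2/2=-32/31, d=(M3−M2)/(6·1)=32/93, b=Δ2−h2·(2M2+M3)/6=157/93
t_q=3/2 → seg 0, τ=3/2; S=-3+-167/93·τ+0·τ²+35/279·τ³=-1307/248

  seg 0: a=-3 b=-167/93 c=0 d=35/279
  seg 1: a=-5 b=148/93 c=35/31 d=-67/93
  seg 2: a=-3 b=157/93 c=-32/31 d=32/93
S(3/2) = -1307/248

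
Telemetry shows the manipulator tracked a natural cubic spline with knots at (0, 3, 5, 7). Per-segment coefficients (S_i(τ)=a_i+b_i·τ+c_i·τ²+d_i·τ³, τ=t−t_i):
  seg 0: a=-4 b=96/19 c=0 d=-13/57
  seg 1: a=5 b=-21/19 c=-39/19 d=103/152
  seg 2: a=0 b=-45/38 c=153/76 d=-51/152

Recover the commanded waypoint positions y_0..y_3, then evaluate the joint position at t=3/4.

y_0=-4 y_1=5 y_2=0 y_3=3
S(3/4) = -373/1216

y_0 = S_0(0) = a_0 = -4
y_1 = S_1(0) = a_1 = 5
y_2 = S_2(0) = a_2 = 0
y_3 = S_2(2) = 3
t_q=3/4 is in segment 0 (τ=3/4); S_0(τ)=-373/1216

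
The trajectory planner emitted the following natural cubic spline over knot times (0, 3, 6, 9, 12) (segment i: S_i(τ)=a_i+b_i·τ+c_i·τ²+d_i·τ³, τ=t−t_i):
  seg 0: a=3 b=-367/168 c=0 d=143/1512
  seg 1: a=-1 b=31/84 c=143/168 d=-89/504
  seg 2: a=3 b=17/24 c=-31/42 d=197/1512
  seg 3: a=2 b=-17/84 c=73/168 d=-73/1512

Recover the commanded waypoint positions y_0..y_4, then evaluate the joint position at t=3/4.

y_0=3 y_1=-1 y_2=3 y_3=2 y_4=4
S(3/4) = 5023/3584

y_0 = S_0(0) = a_0 = 3
y_1 = S_1(0) = a_1 = -1
y_2 = S_2(0) = a_2 = 3
y_3 = S_3(0) = a_3 = 2
y_4 = S_3(3) = 4
t_q=3/4 is in segment 0 (τ=3/4); S_0(τ)=5023/3584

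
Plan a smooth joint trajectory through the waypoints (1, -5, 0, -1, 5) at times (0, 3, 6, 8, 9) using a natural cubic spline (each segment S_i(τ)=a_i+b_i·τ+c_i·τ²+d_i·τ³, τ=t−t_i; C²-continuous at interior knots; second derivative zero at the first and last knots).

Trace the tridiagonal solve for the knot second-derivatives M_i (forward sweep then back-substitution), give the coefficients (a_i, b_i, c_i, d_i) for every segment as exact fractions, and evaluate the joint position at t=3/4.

Δ: Δ0=-2, Δ1=5/3, Δ2=-1/2, Δ3=6
row 1: diag=12, rhs=22; c'=1/4, d'=11/6
row 2: denom=10−3·1/4=37/4; d'=(-13−3·11/6)/(37/4)=-2
row 3: denom=6−2·8/37=206/37; d'=(39−2·-2)/(206/37)=1591/206
back: M3=1591/206
back: M2=-2−8/37·1591/206=-378/103
back: M1=11/6−1/4·-378/103=850/309
M: M0=0, M1=850/309, M2=-378/103, M3=1591/206, M4=0
seg 0: a=1, c=M0/2=0, d=(M1−M0)/(6·3)=425/2781, b=Δ0−h0·(2M0+M1)/6=-1043/309
seg 1: a=-5, c=M1/2=425/309, d=(M2−M1)/(6·3)=-992/2781, b=Δ1−h1·(2M1+M2)/6=232/309
seg 2: a=0, c=M2/2=-189/103, d=(M3−M2)/(6·2)=2347/2472, b=Δ2−h2·(2M2+M3)/6=-194/309
seg 3: a=-1, c=M3/2=1591/412, d=(M4−M3)/(6·1)=-1591/1236, b=Δ3−h3·(2M3+M4)/6=2117/618
t_q=3/4 → seg 0, τ=3/4; S=1+-1043/309·τ+0·τ²+425/2781·τ³=-9671/6592

  seg 0: a=1 b=-1043/309 c=0 d=425/2781
  seg 1: a=-5 b=232/309 c=425/309 d=-992/2781
  seg 2: a=0 b=-194/309 c=-189/103 d=2347/2472
  seg 3: a=-1 b=2117/618 c=1591/412 d=-1591/1236
S(3/4) = -9671/6592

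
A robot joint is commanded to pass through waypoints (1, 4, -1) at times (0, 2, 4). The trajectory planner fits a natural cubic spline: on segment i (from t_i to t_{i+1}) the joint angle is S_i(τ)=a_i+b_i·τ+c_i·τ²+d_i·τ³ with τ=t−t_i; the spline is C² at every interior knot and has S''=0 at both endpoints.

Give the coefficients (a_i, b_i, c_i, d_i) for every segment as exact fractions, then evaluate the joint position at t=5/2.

  seg 0: a=1 b=5/2 c=0 d=-1/4
  seg 1: a=4 b=-1/2 c=-3/2 d=1/4
S(5/2) = 109/32

Δ: Δ0=3/2, Δ1=-5/2
row 1: diag=8, rhs=-24; c'=1/4, d'=-3
back: M1=-3
M: M0=0, M1=-3, M2=0
seg 0: a=1, c=M0/2=0, d=(M1−M0)/(6·2)=-1/4, b=Δ0−h0·(2M0+M1)/6=5/2
seg 1: a=4, c=M1/2=-3/2, d=(M2−M1)/(6·2)=1/4, b=Δ1−h1·(2M1+M2)/6=-1/2
t_q=5/2 → seg 1, τ=1/2; S=4+-1/2·τ+-3/2·τ²+1/4·τ³=109/32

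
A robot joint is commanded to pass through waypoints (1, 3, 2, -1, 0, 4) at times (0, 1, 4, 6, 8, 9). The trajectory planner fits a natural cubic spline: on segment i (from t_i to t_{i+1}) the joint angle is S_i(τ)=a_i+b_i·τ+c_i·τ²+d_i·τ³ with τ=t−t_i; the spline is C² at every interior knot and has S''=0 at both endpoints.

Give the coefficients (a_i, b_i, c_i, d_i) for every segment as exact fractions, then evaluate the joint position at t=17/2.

  seg 0: a=1 b=4988/2199 c=0 d=-590/2199
  seg 1: a=3 b=3218/2199 c=-590/733 d=151/2199
  seg 2: a=2 b=-3325/2199 c=-137/733 d=1697/17592
  seg 3: a=-1 b=-4847/4398 c=1149/2932 d=3599/17592
  seg 4: a=0 b=6422/2199 c=1187/733 d=-1187/2199
S(17/2) = 10541/5864

Δ: Δ0=2, Δ1=-1/3, Δ2=-3/2, Δ3=1/2, Δ4=4
row 1: diag=8, rhs=-14; c'=3/8, d'=-7/4
row 2: denom=10−3·3/8=71/8; d'=(-7−3·-7/4)/(71/8)=-14/71
row 3: denom=8−2·16/71=536/71; d'=(12−2·-14/71)/(536/71)=110/67
row 4: denom=6−2·71/268=733/134; d'=(21−2·110/67)/(733/134)=2374/733
back: M4=2374/733
back: M3=110/67−71/268·2374/733=1149/1466
back: M2=-14/71−16/71·1149/1466=-274/733
back: M1=-7/4−3/8·-274/733=-1180/733
M: M0=0, M1=-1180/733, M2=-274/733, M3=1149/1466, M4=2374/733, M5=0
seg 0: a=1, c=M0/2=0, d=(M1−M0)/(6·1)=-590/2199, b=Δ0−h0·(2M0+M1)/6=4988/2199
seg 1: a=3, c=M1/2=-590/733, d=(M2−M1)/(6·3)=151/2199, b=Δ1−h1·(2M1+M2)/6=3218/2199
seg 2: a=2, c=M2/2=-137/733, d=(M3−M2)/(6·2)=1697/17592, b=Δ2−h2·(2M2+M3)/6=-3325/2199
seg 3: a=-1, c=M3/2=1149/2932, d=(M4−M3)/(6·2)=3599/17592, b=Δ3−h3·(2M3+M4)/6=-4847/4398
seg 4: a=0, c=M4/2=1187/733, d=(M5−M4)/(6·1)=-1187/2199, b=Δ4−h4·(2M4+M5)/6=6422/2199
t_q=17/2 → seg 4, τ=1/2; S=0+6422/2199·τ+1187/733·τ²+-1187/2199·τ³=10541/5864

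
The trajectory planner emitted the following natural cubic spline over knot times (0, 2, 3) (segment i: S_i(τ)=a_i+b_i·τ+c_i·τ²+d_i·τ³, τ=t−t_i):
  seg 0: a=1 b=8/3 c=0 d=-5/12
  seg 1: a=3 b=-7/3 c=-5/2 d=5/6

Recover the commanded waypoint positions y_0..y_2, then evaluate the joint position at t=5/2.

y_0 = S_0(0) = a_0 = 1
y_1 = S_1(0) = a_1 = 3
y_2 = S_1(1) = -1
t_q=5/2 is in segment 1 (τ=1/2); S_1(τ)=21/16

y_0=1 y_1=3 y_2=-1
S(5/2) = 21/16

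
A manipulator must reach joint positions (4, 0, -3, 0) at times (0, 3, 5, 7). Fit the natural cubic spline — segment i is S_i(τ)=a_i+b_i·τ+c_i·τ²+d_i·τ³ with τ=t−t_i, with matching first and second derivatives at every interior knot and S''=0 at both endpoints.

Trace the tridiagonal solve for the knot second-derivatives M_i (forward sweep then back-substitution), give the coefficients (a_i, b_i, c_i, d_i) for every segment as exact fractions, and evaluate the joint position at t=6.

Δ: Δ0=-4/3, Δ1=-3/2, Δ2=3/2
row 1: diag=10, rhs=-1; c'=1/5, d'=-1/10
row 2: denom=8−2·1/5=38/5; d'=(18−2·-1/10)/(38/5)=91/38
back: M2=91/38
back: M1=-1/10−1/5·91/38=-11/19
M: M0=0, M1=-11/19, M2=91/38, M3=0
seg 0: a=4, c=M0/2=0, d=(M1−M0)/(6·3)=-11/342, b=Δ0−h0·(2M0+M1)/6=-119/114
seg 1: a=0, c=M1/2=-11/38, d=(M2−M1)/(6·2)=113/456, b=Δ1−h1·(2M1+M2)/6=-109/57
seg 2: a=-3, c=M2/2=91/76, d=(M3−M2)/(6·2)=-91/456, b=Δ2−h2·(2M2+M3)/6=-11/114
t_q=6 → seg 2, τ=1; S=-3+-11/114·τ+91/76·τ²+-91/456·τ³=-319/152

  seg 0: a=4 b=-119/114 c=0 d=-11/342
  seg 1: a=0 b=-109/57 c=-11/38 d=113/456
  seg 2: a=-3 b=-11/114 c=91/76 d=-91/456
S(6) = -319/152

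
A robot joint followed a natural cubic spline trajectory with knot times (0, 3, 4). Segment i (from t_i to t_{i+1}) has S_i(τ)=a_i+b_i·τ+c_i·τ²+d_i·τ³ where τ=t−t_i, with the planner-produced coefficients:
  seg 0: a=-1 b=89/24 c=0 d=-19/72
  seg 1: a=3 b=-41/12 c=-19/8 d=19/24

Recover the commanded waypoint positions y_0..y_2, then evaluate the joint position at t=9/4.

y_0=-1 y_1=3 y_2=-2
S(9/4) = 2221/512

y_0 = S_0(0) = a_0 = -1
y_1 = S_1(0) = a_1 = 3
y_2 = S_1(1) = -2
t_q=9/4 is in segment 0 (τ=9/4); S_0(τ)=2221/512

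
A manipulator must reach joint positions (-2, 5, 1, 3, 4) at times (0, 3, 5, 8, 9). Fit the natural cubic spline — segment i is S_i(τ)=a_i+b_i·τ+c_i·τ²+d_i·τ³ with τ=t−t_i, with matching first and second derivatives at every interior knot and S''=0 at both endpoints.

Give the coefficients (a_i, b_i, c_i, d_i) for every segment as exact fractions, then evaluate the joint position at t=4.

  seg 0: a=-2 b=2627/678 c=0 d=-1045/6102
  seg 1: a=5 b=-254/339 c=-1045/678 d=207/452
  seg 2: a=1 b=-481/339 c=409/339 d=-520/3051
  seg 3: a=3 b=413/339 c=-37/113 d=37/339
S(4) = 4295/1356

Δ: Δ0=7/3, Δ1=-2, Δ2=2/3, Δ3=1
row 1: diag=10, rhs=-26; c'=1/5, d'=-13/5
row 2: denom=10−2·1/5=48/5; d'=(16−2·-13/5)/(48/5)=53/24
row 3: denom=8−3·5/16=113/16; d'=(2−3·53/24)/(113/16)=-74/113
back: M3=-74/113
back: M2=53/24−5/16·-74/113=818/339
back: M1=-13/5−1/5·818/339=-1045/339
M: M0=0, M1=-1045/339, M2=818/339, M3=-74/113, M4=0
seg 0: a=-2, c=M0/2=0, d=(M1−M0)/(6·3)=-1045/6102, b=Δ0−h0·(2M0+M1)/6=2627/678
seg 1: a=5, c=M1/2=-1045/678, d=(M2−M1)/(6·2)=207/452, b=Δ1−h1·(2M1+M2)/6=-254/339
seg 2: a=1, c=M2/2=409/339, d=(M3−M2)/(6·3)=-520/3051, b=Δ2−h2·(2M2+M3)/6=-481/339
seg 3: a=3, c=M3/2=-37/113, d=(M4−M3)/(6·1)=37/339, b=Δ3−h3·(2M3+M4)/6=413/339
t_q=4 → seg 1, τ=1; S=5+-254/339·τ+-1045/678·τ²+207/452·τ³=4295/1356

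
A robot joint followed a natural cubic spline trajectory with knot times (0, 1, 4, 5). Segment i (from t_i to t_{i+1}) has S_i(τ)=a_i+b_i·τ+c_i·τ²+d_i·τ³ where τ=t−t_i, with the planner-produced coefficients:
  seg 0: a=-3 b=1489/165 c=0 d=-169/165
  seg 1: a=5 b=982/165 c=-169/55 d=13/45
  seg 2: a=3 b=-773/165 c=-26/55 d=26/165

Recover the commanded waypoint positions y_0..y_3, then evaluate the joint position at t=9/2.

y_0=-3 y_1=5 y_2=3 y_3=-2
S(9/2) = 123/220

y_0 = S_0(0) = a_0 = -3
y_1 = S_1(0) = a_1 = 5
y_2 = S_2(0) = a_2 = 3
y_3 = S_2(1) = -2
t_q=9/2 is in segment 2 (τ=1/2); S_2(τ)=123/220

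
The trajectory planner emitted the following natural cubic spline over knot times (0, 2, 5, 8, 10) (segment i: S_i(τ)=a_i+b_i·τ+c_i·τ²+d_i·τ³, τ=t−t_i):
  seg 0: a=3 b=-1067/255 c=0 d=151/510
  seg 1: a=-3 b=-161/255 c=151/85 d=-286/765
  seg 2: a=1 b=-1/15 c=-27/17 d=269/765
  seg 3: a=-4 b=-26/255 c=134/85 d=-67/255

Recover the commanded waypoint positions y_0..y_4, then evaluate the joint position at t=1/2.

y_0=3 y_1=-3 y_2=1 y_3=-4 y_4=0
S(1/2) = 257/272

y_0 = S_0(0) = a_0 = 3
y_1 = S_1(0) = a_1 = -3
y_2 = S_2(0) = a_2 = 1
y_3 = S_3(0) = a_3 = -4
y_4 = S_3(2) = 0
t_q=1/2 is in segment 0 (τ=1/2); S_0(τ)=257/272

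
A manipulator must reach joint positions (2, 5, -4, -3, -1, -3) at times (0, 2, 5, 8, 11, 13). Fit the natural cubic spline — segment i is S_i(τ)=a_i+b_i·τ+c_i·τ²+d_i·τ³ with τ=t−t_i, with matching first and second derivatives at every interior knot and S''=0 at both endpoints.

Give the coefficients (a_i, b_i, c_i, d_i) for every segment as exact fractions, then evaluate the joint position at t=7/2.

Δ: Δ0=3/2, Δ1=-3, Δ2=1/3, Δ3=2/3, Δ4=-1
row 1: diag=10, rhs=-27; c'=3/10, d'=-27/10
row 2: denom=12−3·3/10=111/10; d'=(20−3·-27/10)/(111/10)=281/111
row 3: denom=12−3·10/37=414/37; d'=(2−3·281/111)/(414/37)=-1/2
row 4: denom=10−3·37/138=423/46; d'=(-10−3·-1/2)/(423/46)=-391/423
back: M4=-391/423
back: M3=-1/2−37/138·-391/423=-320/1269
back: M2=281/111−10/37·-320/1269=3299/1269
back: M1=-27/10−3/10·3299/1269=-1472/423
M: M0=0, M1=-1472/423, M2=3299/1269, M3=-320/1269, M4=-391/423, M5=0
seg 0: a=2, c=M0/2=0, d=(M1−M0)/(6·2)=-368/1269, b=Δ0−h0·(2M0+M1)/6=6751/2538
seg 1: a=5, c=M1/2=-736/423, d=(M2−M1)/(6·3)=7715/22842, b=Δ1−h1·(2M1+M2)/6=-2081/2538
seg 2: a=-4, c=M2/2=3299/2538, d=(M3−M2)/(6·3)=-77/486, b=Δ2−h2·(2M2+M3)/6=-2716/1269
seg 3: a=-3, c=M3/2=-160/1269, d=(M4−M3)/(6·3)=-853/22842, b=Δ3−h3·(2M3+M4)/6=3505/2538
seg 4: a=-1, c=M4/2=-391/846, d=(M5−M4)/(6·2)=391/5076, b=Δ4−h4·(2M4+M5)/6=-487/1269
t_q=7/2 → seg 1, τ=3/2; S=5+-2081/2538·τ+-736/423·τ²+7715/22842·τ³=2245/2256

  seg 0: a=2 b=6751/2538 c=0 d=-368/1269
  seg 1: a=5 b=-2081/2538 c=-736/423 d=7715/22842
  seg 2: a=-4 b=-2716/1269 c=3299/2538 d=-77/486
  seg 3: a=-3 b=3505/2538 c=-160/1269 d=-853/22842
  seg 4: a=-1 b=-487/1269 c=-391/846 d=391/5076
S(7/2) = 2245/2256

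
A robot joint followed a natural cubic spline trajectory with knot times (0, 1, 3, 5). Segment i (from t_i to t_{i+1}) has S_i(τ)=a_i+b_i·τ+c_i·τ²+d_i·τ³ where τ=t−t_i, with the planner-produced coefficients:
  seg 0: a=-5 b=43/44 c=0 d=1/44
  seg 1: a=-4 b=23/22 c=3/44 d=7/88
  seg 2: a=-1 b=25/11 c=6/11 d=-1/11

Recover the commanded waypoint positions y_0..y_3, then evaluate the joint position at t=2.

y_0=-5 y_1=-4 y_2=-1 y_3=5
S(2) = -247/88

y_0 = S_0(0) = a_0 = -5
y_1 = S_1(0) = a_1 = -4
y_2 = S_2(0) = a_2 = -1
y_3 = S_2(2) = 5
t_q=2 is in segment 1 (τ=1); S_1(τ)=-247/88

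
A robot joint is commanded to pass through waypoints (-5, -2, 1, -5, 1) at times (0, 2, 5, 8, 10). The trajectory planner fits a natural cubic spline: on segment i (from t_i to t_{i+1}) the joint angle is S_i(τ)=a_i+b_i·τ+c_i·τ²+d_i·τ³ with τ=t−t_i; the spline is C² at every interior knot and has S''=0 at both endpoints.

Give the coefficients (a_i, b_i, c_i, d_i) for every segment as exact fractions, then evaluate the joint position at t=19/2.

  seg 0: a=-5 b=457/340 c=0 d=53/1360
  seg 1: a=-2 b=154/85 c=159/680 d=-343/2040
  seg 2: a=1 b=-53/40 c=-87/68 d=239/680
  seg 3: a=-5 b=83/170 c=1281/680 d=-427/1360
S(19/2) = -2369/2176

Δ: Δ0=3/2, Δ1=1, Δ2=-2, Δ3=3
row 1: diag=10, rhs=-3; c'=3/10, d'=-3/10
row 2: denom=12−3·3/10=111/10; d'=(-18−3·-3/10)/(111/10)=-57/37
row 3: denom=10−3·10/37=340/37; d'=(30−3·-57/37)/(340/37)=1281/340
back: M3=1281/340
back: M2=-57/37−10/37·1281/340=-87/34
back: M1=-3/10−3/10·-87/34=159/340
M: M0=0, M1=159/340, M2=-87/34, M3=1281/340, M4=0
seg 0: a=-5, c=M0/2=0, d=(M1−M0)/(6·2)=53/1360, b=Δ0−h0·(2M0+M1)/6=457/340
seg 1: a=-2, c=M1/2=159/680, d=(M2−M1)/(6·3)=-343/2040, b=Δ1−h1·(2M1+M2)/6=154/85
seg 2: a=1, c=M2/2=-87/68, d=(M3−M2)/(6·3)=239/680, b=Δ2−h2·(2M2+M3)/6=-53/40
seg 3: a=-5, c=M3/2=1281/680, d=(M4−M3)/(6·2)=-427/1360, b=Δ3−h3·(2M3+M4)/6=83/170
t_q=19/2 → seg 3, τ=3/2; S=-5+83/170·τ+1281/680·τ²+-427/1360·τ³=-2369/2176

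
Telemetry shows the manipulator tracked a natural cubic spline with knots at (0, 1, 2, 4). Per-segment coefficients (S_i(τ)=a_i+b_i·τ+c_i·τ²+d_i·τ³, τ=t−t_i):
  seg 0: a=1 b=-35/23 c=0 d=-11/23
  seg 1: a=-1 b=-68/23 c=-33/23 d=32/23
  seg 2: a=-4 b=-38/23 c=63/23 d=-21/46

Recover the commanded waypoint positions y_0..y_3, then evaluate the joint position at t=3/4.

y_0 = S_0(0) = a_0 = 1
y_1 = S_1(0) = a_1 = -1
y_2 = S_2(0) = a_2 = -4
y_3 = S_2(2) = 0
t_q=3/4 is in segment 0 (τ=3/4); S_0(τ)=-505/1472

y_0=1 y_1=-1 y_2=-4 y_3=0
S(3/4) = -505/1472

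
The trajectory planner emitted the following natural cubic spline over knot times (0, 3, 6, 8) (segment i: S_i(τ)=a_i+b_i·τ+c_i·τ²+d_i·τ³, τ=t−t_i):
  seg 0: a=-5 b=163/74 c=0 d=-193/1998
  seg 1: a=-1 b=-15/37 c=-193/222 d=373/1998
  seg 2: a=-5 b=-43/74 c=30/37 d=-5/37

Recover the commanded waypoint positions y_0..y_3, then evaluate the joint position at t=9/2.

y_0=-5 y_1=-1 y_2=-5 y_3=-4
S(9/2) = -1737/592

y_0 = S_0(0) = a_0 = -5
y_1 = S_1(0) = a_1 = -1
y_2 = S_2(0) = a_2 = -5
y_3 = S_2(2) = -4
t_q=9/2 is in segment 1 (τ=3/2); S_1(τ)=-1737/592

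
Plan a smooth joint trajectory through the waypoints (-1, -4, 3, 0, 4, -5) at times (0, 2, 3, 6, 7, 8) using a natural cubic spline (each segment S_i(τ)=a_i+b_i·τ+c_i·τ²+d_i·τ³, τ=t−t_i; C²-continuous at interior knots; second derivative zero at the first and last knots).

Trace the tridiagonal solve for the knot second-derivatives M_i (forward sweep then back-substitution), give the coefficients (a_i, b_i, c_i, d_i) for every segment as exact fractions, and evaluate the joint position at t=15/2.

Δ: Δ0=-3/2, Δ1=7, Δ2=-1, Δ3=4, Δ4=-9
row 1: diag=6, rhs=51; c'=1/6, d'=17/2
row 2: denom=8−1·1/6=47/6; d'=(-48−1·17/2)/(47/6)=-339/47
row 3: denom=8−3·18/47=322/47; d'=(30−3·-339/47)/(322/47)=2427/322
row 4: denom=4−1·47/322=1241/322; d'=(-78−1·2427/322)/(1241/322)=-27543/1241
back: M4=-27543/1241
back: M3=2427/322−47/322·-27543/1241=13374/1241
back: M2=-339/47−18/47·13374/1241=-14073/1241
back: M1=17/2−1/6·-14073/1241=12894/1241
M: M0=0, M1=12894/1241, M2=-14073/1241, M3=13374/1241, M4=-27543/1241, M5=0
seg 0: a=-1, c=M0/2=0, d=(M1−M0)/(6·2)=2149/2482, b=Δ0−h0·(2M0+M1)/6=-12319/2482
seg 1: a=-4, c=M1/2=6447/1241, d=(M2−M1)/(6·1)=-8989/2482, b=Δ1−h1·(2M1+M2)/6=13469/2482
seg 2: a=3, c=M2/2=-14073/2482, d=(M3−M2)/(6·3)=9149/7446, b=Δ2−h2·(2M2+M3)/6=6145/1241
seg 3: a=0, c=M3/2=6687/1241, d=(M4−M3)/(6·1)=-13639/2482, b=Δ3−h3·(2M3+M4)/6=10193/2482
seg 4: a=4, c=M4/2=-27543/2482, d=(M5−M4)/(6·1)=9181/2482, b=Δ4−h4·(2M4+M5)/6=-1988/1241
t_q=15/2 → seg 4, τ=1/2; S=4+-1988/1241·τ+-27543/2482·τ²+9181/2482·τ³=17615/19856

  seg 0: a=-1 b=-12319/2482 c=0 d=2149/2482
  seg 1: a=-4 b=13469/2482 c=6447/1241 d=-8989/2482
  seg 2: a=3 b=6145/1241 c=-14073/2482 d=9149/7446
  seg 3: a=0 b=10193/2482 c=6687/1241 d=-13639/2482
  seg 4: a=4 b=-1988/1241 c=-27543/2482 d=9181/2482
S(15/2) = 17615/19856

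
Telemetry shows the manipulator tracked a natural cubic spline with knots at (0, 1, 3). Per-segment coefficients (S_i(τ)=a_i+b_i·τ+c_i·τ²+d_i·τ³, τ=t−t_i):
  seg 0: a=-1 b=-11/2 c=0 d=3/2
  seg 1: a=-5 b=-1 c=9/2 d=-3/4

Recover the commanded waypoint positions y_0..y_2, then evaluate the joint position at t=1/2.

y_0=-1 y_1=-5 y_2=5
S(1/2) = -57/16

y_0 = S_0(0) = a_0 = -1
y_1 = S_1(0) = a_1 = -5
y_2 = S_1(2) = 5
t_q=1/2 is in segment 0 (τ=1/2); S_0(τ)=-57/16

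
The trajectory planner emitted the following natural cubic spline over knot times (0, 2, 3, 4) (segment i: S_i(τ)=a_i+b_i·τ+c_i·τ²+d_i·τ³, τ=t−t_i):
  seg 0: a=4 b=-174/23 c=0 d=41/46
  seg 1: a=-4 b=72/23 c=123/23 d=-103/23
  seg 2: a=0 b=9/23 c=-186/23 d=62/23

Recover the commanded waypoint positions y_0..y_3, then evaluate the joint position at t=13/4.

y_0 = S_0(0) = a_0 = 4
y_1 = S_1(0) = a_1 = -4
y_2 = S_2(0) = a_2 = 0
y_3 = S_2(1) = -5
t_q=13/4 is in segment 2 (τ=1/4); S_2(τ)=-269/736

y_0=4 y_1=-4 y_2=0 y_3=-5
S(13/4) = -269/736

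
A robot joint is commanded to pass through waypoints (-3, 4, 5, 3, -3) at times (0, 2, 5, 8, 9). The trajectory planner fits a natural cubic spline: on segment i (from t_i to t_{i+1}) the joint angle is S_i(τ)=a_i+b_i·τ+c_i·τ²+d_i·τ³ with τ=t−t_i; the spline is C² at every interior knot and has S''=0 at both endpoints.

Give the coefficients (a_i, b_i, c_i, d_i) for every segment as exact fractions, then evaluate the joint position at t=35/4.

Δ: Δ0=7/2, Δ1=1/3, Δ2=-2/3, Δ3=-6
row 1: diag=10, rhs=-19; c'=3/10, d'=-19/10
row 2: denom=12−3·3/10=111/10; d'=(-6−3·-19/10)/(111/10)=-1/37
row 3: denom=8−3·10/37=266/37; d'=(-32−3·-1/37)/(266/37)=-1181/266
back: M3=-1181/266
back: M2=-1/37−10/37·-1181/266=156/133
back: M1=-19/10−3/10·156/133=-599/266
M: M0=0, M1=-599/266, M2=156/133, M3=-1181/266, M4=0
seg 0: a=-3, c=M0/2=0, d=(M1−M0)/(6·2)=-599/3192, b=Δ0−h0·(2M0+M1)/6=1696/399
seg 1: a=4, c=M1/2=-599/532, d=(M2−M1)/(6·3)=911/4788, b=Δ1−h1·(2M1+M2)/6=1595/798
seg 2: a=5, c=M2/2=78/133, d=(M3−M2)/(6·3)=-1493/4788, b=Δ2−h2·(2M2+M3)/6=607/1596
seg 3: a=3, c=M3/2=-1181/532, d=(M4−M3)/(6·1)=1181/1596, b=Δ3−h3·(2M3+M4)/6=-3607/798
t_q=35/4 → seg 3, τ=3/4; S=3+-3607/798·τ+-1181/532·τ²+1181/1596·τ³=-45167/34048

  seg 0: a=-3 b=1696/399 c=0 d=-599/3192
  seg 1: a=4 b=1595/798 c=-599/532 d=911/4788
  seg 2: a=5 b=607/1596 c=78/133 d=-1493/4788
  seg 3: a=3 b=-3607/798 c=-1181/532 d=1181/1596
S(35/4) = -45167/34048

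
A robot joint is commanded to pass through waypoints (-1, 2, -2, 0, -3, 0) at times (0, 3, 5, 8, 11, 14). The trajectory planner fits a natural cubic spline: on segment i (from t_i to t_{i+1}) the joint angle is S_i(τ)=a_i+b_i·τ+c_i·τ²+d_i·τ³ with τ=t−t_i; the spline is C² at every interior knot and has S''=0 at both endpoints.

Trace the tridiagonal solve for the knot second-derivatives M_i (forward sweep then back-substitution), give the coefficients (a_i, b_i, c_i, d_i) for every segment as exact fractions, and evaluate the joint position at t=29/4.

Δ: Δ0=1, Δ1=-2, Δ2=2/3, Δ3=-1, Δ4=1
row 1: diag=10, rhs=-18; c'=1/5, d'=-9/5
row 2: denom=10−2·1/5=48/5; d'=(16−2·-9/5)/(48/5)=49/24
row 3: denom=12−3·5/16=177/16; d'=(-10−3·49/24)/(177/16)=-86/59
row 4: denom=12−3·16/59=660/59; d'=(12−3·-86/59)/(660/59)=161/110
back: M4=161/110
back: M3=-86/59−16/59·161/110=-102/55
back: M2=49/24−5/16·-102/55=173/66
back: M1=-9/5−1/5·173/66=-767/330
M: M0=0, M1=-767/330, M2=173/66, M3=-102/55, M4=161/110, M5=0
seg 0: a=-1, c=M0/2=0, d=(M1−M0)/(6·3)=-767/5940, b=Δ0−h0·(2M0+M1)/6=1427/660
seg 1: a=2, c=M1/2=-767/660, d=(M2−M1)/(6·2)=68/165, b=Δ1−h1·(2M1+M2)/6=-437/330
seg 2: a=-2, c=M2/2=173/132, d=(M3−M2)/(6·3)=-1477/5940, b=Δ2−h2·(2M2+M3)/6=-113/110
seg 3: a=0, c=M3/2=-51/55, d=(M4−M3)/(6·3)=73/396, b=Δ3−h3·(2M3+M4)/6=27/220
seg 4: a=-3, c=M4/2=161/220, d=(M5−M4)/(6·3)=-161/1980, b=Δ4−h4·(2M4+M5)/6=-51/110
t_q=29/4 → seg 2, τ=9/4; S=-2+-113/110·τ+173/132·τ²+-1477/5940·τ³=-7163/14080

  seg 0: a=-1 b=1427/660 c=0 d=-767/5940
  seg 1: a=2 b=-437/330 c=-767/660 d=68/165
  seg 2: a=-2 b=-113/110 c=173/132 d=-1477/5940
  seg 3: a=0 b=27/220 c=-51/55 d=73/396
  seg 4: a=-3 b=-51/110 c=161/220 d=-161/1980
S(29/4) = -7163/14080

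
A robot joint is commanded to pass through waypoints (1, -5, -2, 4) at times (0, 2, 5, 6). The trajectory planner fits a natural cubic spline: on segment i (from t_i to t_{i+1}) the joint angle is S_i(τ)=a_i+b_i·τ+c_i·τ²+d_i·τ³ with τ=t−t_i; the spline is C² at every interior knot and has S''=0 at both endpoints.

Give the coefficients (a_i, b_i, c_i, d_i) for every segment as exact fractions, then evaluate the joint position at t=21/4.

Δ: Δ0=-3, Δ1=1, Δ2=6
row 1: diag=10, rhs=24; c'=3/10, d'=12/5
row 2: denom=8−3·3/10=71/10; d'=(30−3·12/5)/(71/10)=228/71
back: M2=228/71
back: M1=12/5−3/10·228/71=102/71
M: M0=0, M1=102/71, M2=228/71, M3=0
seg 0: a=1, c=M0/2=0, d=(M1−M0)/(6·2)=17/142, b=Δ0−h0·(2M0+M1)/6=-247/71
seg 1: a=-5, c=M1/2=51/71, d=(M2−M1)/(6·3)=7/71, b=Δ1−h1·(2M1+M2)/6=-145/71
seg 2: a=-2, c=M2/2=114/71, d=(M3−M2)/(6·1)=-38/71, b=Δ2−h2·(2M2+M3)/6=350/71
t_q=21/4 → seg 2, τ=1/4; S=-2+350/71·τ+114/71·τ²+-38/71·τ³=-1535/2272

  seg 0: a=1 b=-247/71 c=0 d=17/142
  seg 1: a=-5 b=-145/71 c=51/71 d=7/71
  seg 2: a=-2 b=350/71 c=114/71 d=-38/71
S(21/4) = -1535/2272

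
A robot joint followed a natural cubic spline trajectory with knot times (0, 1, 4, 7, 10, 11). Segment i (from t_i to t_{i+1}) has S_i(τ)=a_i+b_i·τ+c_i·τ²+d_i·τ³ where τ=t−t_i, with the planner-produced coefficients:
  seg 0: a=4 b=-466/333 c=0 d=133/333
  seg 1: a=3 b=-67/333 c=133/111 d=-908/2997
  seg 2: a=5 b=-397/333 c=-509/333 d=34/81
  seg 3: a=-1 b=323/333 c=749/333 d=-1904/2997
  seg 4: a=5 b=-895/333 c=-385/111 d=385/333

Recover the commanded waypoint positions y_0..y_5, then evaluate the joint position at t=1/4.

y_0=4 y_1=3 y_2=5 y_3=-1 y_4=5 y_5=0
S(1/4) = 25975/7104

y_0 = S_0(0) = a_0 = 4
y_1 = S_1(0) = a_1 = 3
y_2 = S_2(0) = a_2 = 5
y_3 = S_3(0) = a_3 = -1
y_4 = S_4(0) = a_4 = 5
y_5 = S_4(1) = 0
t_q=1/4 is in segment 0 (τ=1/4); S_0(τ)=25975/7104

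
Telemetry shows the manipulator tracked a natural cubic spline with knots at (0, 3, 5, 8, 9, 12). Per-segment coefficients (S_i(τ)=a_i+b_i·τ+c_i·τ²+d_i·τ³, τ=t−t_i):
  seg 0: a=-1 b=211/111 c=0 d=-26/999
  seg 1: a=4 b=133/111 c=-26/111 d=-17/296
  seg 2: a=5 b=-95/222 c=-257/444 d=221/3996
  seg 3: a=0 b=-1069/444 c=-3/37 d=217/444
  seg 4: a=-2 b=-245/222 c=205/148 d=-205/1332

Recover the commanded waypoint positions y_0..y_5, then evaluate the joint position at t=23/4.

y_0 = S_0(0) = a_0 = -1
y_1 = S_1(0) = a_1 = 4
y_2 = S_2(0) = a_2 = 5
y_3 = S_3(0) = a_3 = 0
y_4 = S_4(0) = a_4 = -2
y_5 = S_4(3) = 3
t_q=23/4 is in segment 2 (τ=3/4); S_2(τ)=41457/9472

y_0=-1 y_1=4 y_2=5 y_3=0 y_4=-2 y_5=3
S(23/4) = 41457/9472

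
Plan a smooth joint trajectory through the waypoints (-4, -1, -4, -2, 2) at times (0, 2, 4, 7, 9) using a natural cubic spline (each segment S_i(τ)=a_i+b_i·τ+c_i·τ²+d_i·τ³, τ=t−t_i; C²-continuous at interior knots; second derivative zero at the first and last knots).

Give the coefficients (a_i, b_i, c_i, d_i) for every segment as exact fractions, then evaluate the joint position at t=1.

Δ: Δ0=3/2, Δ1=-3/2, Δ2=2/3, Δ3=2
row 1: diag=8, rhs=-18; c'=1/4, d'=-9/4
row 2: denom=10−2·1/4=19/2; d'=(13−2·-9/4)/(19/2)=35/19
row 3: denom=10−3·6/19=172/19; d'=(8−3·35/19)/(172/19)=47/172
back: M3=47/172
back: M2=35/19−6/19·47/172=151/86
back: M1=-9/4−1/4·151/86=-925/344
M: M0=0, M1=-925/344, M2=151/86, M3=47/172, M4=0
seg 0: a=-4, c=M0/2=0, d=(M1−M0)/(6·2)=-925/4128, b=Δ0−h0·(2M0+M1)/6=2473/1032
seg 1: a=-1, c=M1/2=-925/688, d=(M2−M1)/(6·2)=1529/4128, b=Δ1−h1·(2M1+M2)/6=-151/516
seg 2: a=-4, c=M2/2=151/172, d=(M3−M2)/(6·3)=-85/1032, b=Δ2−h2·(2M2+M3)/6=-1265/1032
seg 3: a=-2, c=M3/2=47/344, d=(M4−M3)/(6·2)=-47/2064, b=Δ3−h3·(2M3+M4)/6=469/258
t_q=1 → seg 0, τ=1; S=-4+2473/1032·τ+0·τ²+-925/4128·τ³=-2515/1376

  seg 0: a=-4 b=2473/1032 c=0 d=-925/4128
  seg 1: a=-1 b=-151/516 c=-925/688 d=1529/4128
  seg 2: a=-4 b=-1265/1032 c=151/172 d=-85/1032
  seg 3: a=-2 b=469/258 c=47/344 d=-47/2064
S(1) = -2515/1376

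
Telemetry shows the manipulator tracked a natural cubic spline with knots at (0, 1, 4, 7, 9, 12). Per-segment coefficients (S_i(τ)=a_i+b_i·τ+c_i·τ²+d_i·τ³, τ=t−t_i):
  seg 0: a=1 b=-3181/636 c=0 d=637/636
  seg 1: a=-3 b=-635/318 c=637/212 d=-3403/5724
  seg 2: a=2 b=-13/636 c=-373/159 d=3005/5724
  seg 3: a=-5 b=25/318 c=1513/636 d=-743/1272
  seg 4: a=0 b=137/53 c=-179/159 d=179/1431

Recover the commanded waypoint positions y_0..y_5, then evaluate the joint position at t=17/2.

y_0=1 y_1=-3 y_2=2 y_3=-5 y_4=0 y_5=1
S(17/2) = -5091/3392

y_0 = S_0(0) = a_0 = 1
y_1 = S_1(0) = a_1 = -3
y_2 = S_2(0) = a_2 = 2
y_3 = S_3(0) = a_3 = -5
y_4 = S_4(0) = a_4 = 0
y_5 = S_4(3) = 1
t_q=17/2 is in segment 3 (τ=3/2); S_3(τ)=-5091/3392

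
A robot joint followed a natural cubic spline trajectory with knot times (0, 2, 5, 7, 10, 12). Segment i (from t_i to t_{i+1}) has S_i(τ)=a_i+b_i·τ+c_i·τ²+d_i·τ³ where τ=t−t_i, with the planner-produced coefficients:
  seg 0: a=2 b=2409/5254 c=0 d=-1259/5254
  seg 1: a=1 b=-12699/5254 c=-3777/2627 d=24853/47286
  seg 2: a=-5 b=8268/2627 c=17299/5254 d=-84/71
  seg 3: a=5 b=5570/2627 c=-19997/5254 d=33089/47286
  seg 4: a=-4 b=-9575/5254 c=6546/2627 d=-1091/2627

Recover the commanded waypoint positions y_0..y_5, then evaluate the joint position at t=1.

y_0=2 y_1=1 y_2=-5 y_3=5 y_4=-4 y_5=-1
S(1) = 5829/2627

y_0 = S_0(0) = a_0 = 2
y_1 = S_1(0) = a_1 = 1
y_2 = S_2(0) = a_2 = -5
y_3 = S_3(0) = a_3 = 5
y_4 = S_4(0) = a_4 = -4
y_5 = S_4(2) = -1
t_q=1 is in segment 0 (τ=1); S_0(τ)=5829/2627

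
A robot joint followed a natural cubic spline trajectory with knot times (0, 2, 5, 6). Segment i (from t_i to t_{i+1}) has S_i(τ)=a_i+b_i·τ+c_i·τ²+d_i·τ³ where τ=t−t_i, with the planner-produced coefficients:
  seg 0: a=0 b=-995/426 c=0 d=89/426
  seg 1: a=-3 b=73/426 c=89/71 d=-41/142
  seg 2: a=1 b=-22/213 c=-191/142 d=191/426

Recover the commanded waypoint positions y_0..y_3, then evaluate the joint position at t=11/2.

y_0=0 y_1=-3 y_2=1 y_3=0
S(11/2) = 759/1136

y_0 = S_0(0) = a_0 = 0
y_1 = S_1(0) = a_1 = -3
y_2 = S_2(0) = a_2 = 1
y_3 = S_2(1) = 0
t_q=11/2 is in segment 2 (τ=1/2); S_2(τ)=759/1136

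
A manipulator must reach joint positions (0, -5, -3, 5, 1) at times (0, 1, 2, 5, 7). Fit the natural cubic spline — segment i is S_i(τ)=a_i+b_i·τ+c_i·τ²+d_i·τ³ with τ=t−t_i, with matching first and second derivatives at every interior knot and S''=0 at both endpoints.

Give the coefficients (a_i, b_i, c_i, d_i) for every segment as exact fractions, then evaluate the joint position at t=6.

Δ: Δ0=-5, Δ1=2, Δ2=8/3, Δ3=-2
row 1: diag=4, rhs=42; c'=1/4, d'=21/2
row 2: denom=8−1·1/4=31/4; d'=(4−1·21/2)/(31/4)=-26/31
row 3: denom=10−3·12/31=274/31; d'=(-28−3·-26/31)/(274/31)=-395/137
back: M3=-395/137
back: M2=-26/31−12/31·-395/137=38/137
back: M1=21/2−1/4·38/137=1429/137
M: M0=0, M1=1429/137, M2=38/137, M3=-395/137, M4=0
seg 0: a=0, c=M0/2=0, d=(M1−M0)/(6·1)=1429/822, b=Δ0−h0·(2M0+M1)/6=-5539/822
seg 1: a=-5, c=M1/2=1429/274, d=(M2−M1)/(6·1)=-1391/822, b=Δ1−h1·(2M1+M2)/6=-626/411
seg 2: a=-3, c=M2/2=19/137, d=(M3−M2)/(6·3)=-433/2466, b=Δ2−h2·(2M2+M3)/6=3149/822
seg 3: a=5, c=M3/2=-395/274, d=(M4−M3)/(6·2)=395/1644, b=Δ3−h3·(2M3+M4)/6=-32/411
t_q=6 → seg 3, τ=1; S=5+-32/411·τ+-395/274·τ²+395/1644·τ³=2039/548

  seg 0: a=0 b=-5539/822 c=0 d=1429/822
  seg 1: a=-5 b=-626/411 c=1429/274 d=-1391/822
  seg 2: a=-3 b=3149/822 c=19/137 d=-433/2466
  seg 3: a=5 b=-32/411 c=-395/274 d=395/1644
S(6) = 2039/548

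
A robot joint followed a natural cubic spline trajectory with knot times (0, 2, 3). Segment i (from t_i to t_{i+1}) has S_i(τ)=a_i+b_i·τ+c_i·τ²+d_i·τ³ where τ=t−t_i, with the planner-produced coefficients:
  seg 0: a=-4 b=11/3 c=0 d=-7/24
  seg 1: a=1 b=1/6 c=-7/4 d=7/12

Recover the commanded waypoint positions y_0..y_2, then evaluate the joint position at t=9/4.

y_0 = S_0(0) = a_0 = -4
y_1 = S_1(0) = a_1 = 1
y_2 = S_1(1) = 0
t_q=9/4 is in segment 1 (τ=1/4); S_1(τ)=241/256

y_0=-4 y_1=1 y_2=0
S(9/4) = 241/256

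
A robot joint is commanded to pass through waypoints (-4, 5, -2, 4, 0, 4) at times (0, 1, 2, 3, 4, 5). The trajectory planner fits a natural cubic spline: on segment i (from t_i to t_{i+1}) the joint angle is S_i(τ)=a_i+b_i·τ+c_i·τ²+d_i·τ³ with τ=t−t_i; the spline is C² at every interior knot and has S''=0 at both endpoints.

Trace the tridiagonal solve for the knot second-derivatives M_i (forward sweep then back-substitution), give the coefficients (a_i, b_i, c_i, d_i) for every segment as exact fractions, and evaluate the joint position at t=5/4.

Δ: Δ0=9, Δ1=-7, Δ2=6, Δ3=-4, Δ4=4
row 1: diag=4, rhs=-96; c'=1/4, d'=-24
row 2: denom=4−1·1/4=15/4; d'=(78−1·-24)/(15/4)=136/5
row 3: denom=4−1·4/15=56/15; d'=(-60−1·136/5)/(56/15)=-327/14
row 4: denom=4−1·15/56=209/56; d'=(48−1·-327/14)/(209/56)=3996/209
back: M4=3996/209
back: M3=-327/14−15/56·3996/209=-5952/209
back: M2=136/5−4/15·-5952/209=7272/209
back: M1=-24−1/4·7272/209=-6834/209
M: M0=0, M1=-6834/209, M2=7272/209, M3=-5952/209, M4=3996/209, M5=0
seg 0: a=-4, c=M0/2=0, d=(M1−M0)/(6·1)=-1139/209, b=Δ0−h0·(2M0+M1)/6=3020/209
seg 1: a=5, c=M1/2=-3417/209, d=(M2−M1)/(6·1)=2351/209, b=Δ1−h1·(2M1+M2)/6=-397/209
seg 2: a=-2, c=M2/2=3636/209, d=(M3−M2)/(6·1)=-116/11, b=Δ2−h2·(2M2+M3)/6=-178/209
seg 3: a=4, c=M3/2=-2976/209, d=(M4−M3)/(6·1)=1658/209, b=Δ3−h3·(2M3+M4)/6=482/209
seg 4: a=0, c=M4/2=1998/209, d=(M5−M4)/(6·1)=-666/209, b=Δ4−h4·(2M4+M5)/6=-496/209
t_q=5/4 → seg 1, τ=1/4; S=5+-397/209·τ+-3417/209·τ²+2351/209·τ³=49211/13376

  seg 0: a=-4 b=3020/209 c=0 d=-1139/209
  seg 1: a=5 b=-397/209 c=-3417/209 d=2351/209
  seg 2: a=-2 b=-178/209 c=3636/209 d=-116/11
  seg 3: a=4 b=482/209 c=-2976/209 d=1658/209
  seg 4: a=0 b=-496/209 c=1998/209 d=-666/209
S(5/4) = 49211/13376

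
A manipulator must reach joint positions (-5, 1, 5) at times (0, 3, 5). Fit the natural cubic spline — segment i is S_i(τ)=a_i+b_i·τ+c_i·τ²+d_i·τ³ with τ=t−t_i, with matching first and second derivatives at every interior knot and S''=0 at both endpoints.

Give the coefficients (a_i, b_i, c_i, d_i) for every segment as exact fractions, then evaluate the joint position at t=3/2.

Δ: Δ0=2, Δ1=2
row 1: diag=10, rhs=0; c'=1/5, d'=0
back: M1=0
M: M0=0, M1=0, M2=0
seg 0: a=-5, c=M0/2=0, d=(M1−M0)/(6·3)=0, b=Δ0−h0·(2M0+M1)/6=2
seg 1: a=1, c=M1/2=0, d=(M2−M1)/(6·2)=0, b=Δ1−h1·(2M1+M2)/6=2
t_q=3/2 → seg 0, τ=3/2; S=-5+2·τ+0·τ²+0·τ³=-2

  seg 0: a=-5 b=2 c=0 d=0
  seg 1: a=1 b=2 c=0 d=0
S(3/2) = -2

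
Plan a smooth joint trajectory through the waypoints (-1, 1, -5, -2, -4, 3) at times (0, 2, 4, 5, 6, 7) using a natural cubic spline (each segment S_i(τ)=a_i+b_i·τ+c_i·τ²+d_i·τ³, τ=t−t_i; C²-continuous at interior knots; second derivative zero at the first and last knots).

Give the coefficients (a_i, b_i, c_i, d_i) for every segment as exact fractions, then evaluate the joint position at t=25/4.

  seg 0: a=-1 b=448/157 c=0 d=-291/628
  seg 1: a=1 b=-425/157 c=-873/314 d=827/628
  seg 2: a=-5 b=310/157 c=804/157 d=-643/157
  seg 3: a=-2 b=-11/157 c=-1125/157 d=822/157
  seg 4: a=-4 b=205/157 c=1341/157 d=-447/157
S(25/4) = -31995/10048

Δ: Δ0=1, Δ1=-3, Δ2=3, Δ3=-2, Δ4=7
row 1: diag=8, rhs=-24; c'=1/4, d'=-3
row 2: denom=6−2·1/4=11/2; d'=(36−2·-3)/(11/2)=84/11
row 3: denom=4−1·2/11=42/11; d'=(-30−1·84/11)/(42/11)=-69/7
row 4: denom=4−1·11/42=157/42; d'=(54−1·-69/7)/(157/42)=2682/157
back: M4=2682/157
back: M3=-69/7−11/42·2682/157=-2250/157
back: M2=84/11−2/11·-2250/157=1608/157
back: M1=-3−1/4·1608/157=-873/157
M: M0=0, M1=-873/157, M2=1608/157, M3=-2250/157, M4=2682/157, M5=0
seg 0: a=-1, c=M0/2=0, d=(M1−M0)/(6·2)=-291/628, b=Δ0−h0·(2M0+M1)/6=448/157
seg 1: a=1, c=M1/2=-873/314, d=(M2−M1)/(6·2)=827/628, b=Δ1−h1·(2M1+M2)/6=-425/157
seg 2: a=-5, c=M2/2=804/157, d=(M3−M2)/(6·1)=-643/157, b=Δ2−h2·(2M2+M3)/6=310/157
seg 3: a=-2, c=M3/2=-1125/157, d=(M4−M3)/(6·1)=822/157, b=Δ3−h3·(2M3+M4)/6=-11/157
seg 4: a=-4, c=M4/2=1341/157, d=(M5−M4)/(6·1)=-447/157, b=Δ4−h4·(2M4+M5)/6=205/157
t_q=25/4 → seg 4, τ=1/4; S=-4+205/157·τ+1341/157·τ²+-447/157·τ³=-31995/10048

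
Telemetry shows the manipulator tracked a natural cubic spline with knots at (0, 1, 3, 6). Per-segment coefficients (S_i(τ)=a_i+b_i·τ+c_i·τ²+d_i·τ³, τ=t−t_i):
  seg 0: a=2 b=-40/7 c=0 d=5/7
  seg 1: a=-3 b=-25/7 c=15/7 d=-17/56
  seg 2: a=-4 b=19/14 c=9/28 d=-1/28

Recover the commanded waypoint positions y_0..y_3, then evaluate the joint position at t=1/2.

y_0 = S_0(0) = a_0 = 2
y_1 = S_1(0) = a_1 = -3
y_2 = S_2(0) = a_2 = -4
y_3 = S_2(3) = 2
t_q=1/2 is in segment 0 (τ=1/2); S_0(τ)=-43/56

y_0=2 y_1=-3 y_2=-4 y_3=2
S(1/2) = -43/56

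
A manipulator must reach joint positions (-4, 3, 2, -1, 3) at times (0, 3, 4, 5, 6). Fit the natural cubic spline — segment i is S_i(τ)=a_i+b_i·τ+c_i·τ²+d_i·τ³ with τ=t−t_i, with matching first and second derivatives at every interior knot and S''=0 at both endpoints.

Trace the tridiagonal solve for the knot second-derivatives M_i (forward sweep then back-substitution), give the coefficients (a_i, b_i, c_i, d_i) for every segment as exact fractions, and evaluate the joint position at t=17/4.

Δ: Δ0=7/3, Δ1=-1, Δ2=-3, Δ3=4
row 1: diag=8, rhs=-20; c'=1/8, d'=-5/2
row 2: denom=4−1·1/8=31/8; d'=(-12−1·-5/2)/(31/8)=-76/31
row 3: denom=4−1·8/31=116/31; d'=(42−1·-76/31)/(116/31)=689/58
back: M3=689/58
back: M2=-76/31−8/31·689/58=-160/29
back: M1=-5/2−1/8·-160/29=-105/58
M: M0=0, M1=-105/58, M2=-160/29, M3=689/58, M4=0
seg 0: a=-4, c=M0/2=0, d=(M1−M0)/(6·3)=-35/348, b=Δ0−h0·(2M0+M1)/6=1127/348
seg 1: a=3, c=M1/2=-105/116, d=(M2−M1)/(6·1)=-215/348, b=Δ1−h1·(2M1+M2)/6=91/174
seg 2: a=2, c=M2/2=-80/29, d=(M3−M2)/(6·1)=1009/348, b=Δ2−h2·(2M2+M3)/6=-1093/348
seg 3: a=-1, c=M3/2=689/116, d=(M4−M3)/(6·1)=-689/348, b=Δ3−h3·(2M3+M4)/6=7/174
t_q=17/4 → seg 2, τ=1/4; S=2+-1093/348·τ+-80/29·τ²+1009/348·τ³=8075/7424

  seg 0: a=-4 b=1127/348 c=0 d=-35/348
  seg 1: a=3 b=91/174 c=-105/116 d=-215/348
  seg 2: a=2 b=-1093/348 c=-80/29 d=1009/348
  seg 3: a=-1 b=7/174 c=689/116 d=-689/348
S(17/4) = 8075/7424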